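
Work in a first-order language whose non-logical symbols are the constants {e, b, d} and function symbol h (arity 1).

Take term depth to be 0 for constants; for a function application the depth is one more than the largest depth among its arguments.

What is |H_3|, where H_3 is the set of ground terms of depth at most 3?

12

Let N_k count ground terms of depth at most k. Each non-constant term of depth ≤ k is some function symbol applied to depth-≤(k−1) arguments, giving N_k = 3 + N_{k-1}.
N_0 = 3
N_1 = 3 + 3 = 6
N_2 = 3 + 6 = 9
N_3 = 3 + 9 = 12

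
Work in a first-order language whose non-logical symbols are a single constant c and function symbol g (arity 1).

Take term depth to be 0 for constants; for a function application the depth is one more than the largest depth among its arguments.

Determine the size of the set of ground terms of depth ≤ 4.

Write N_k for the number of ground terms of depth ≤ k. A term of depth ≤ k is either a constant or a function symbol applied to arguments of depth ≤ k−1, so N_k = 1 + N_{k-1}.
N_0 = 1
N_1 = 1 + 1 = 2
N_2 = 1 + 2 = 3
N_3 = 1 + 3 = 4
N_4 = 1 + 4 = 5
Explicitly: c, g(c), g(g(c)), g(g(g(c))), g(g(g(g(c)))).

5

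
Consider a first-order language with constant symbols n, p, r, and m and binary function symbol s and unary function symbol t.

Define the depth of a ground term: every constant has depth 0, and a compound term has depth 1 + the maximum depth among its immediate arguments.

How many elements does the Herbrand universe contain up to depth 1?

24

Let N_k = |{terms of depth ≤ k}|. Then N_0 = 4 and N_k = 4 + N_{k-1}^2 + N_{k-1} for k ≥ 1 (one summand per function symbol, arity giving the exponent).
N_0 = 4
N_1 = 4 + 4^2 + 4 = 24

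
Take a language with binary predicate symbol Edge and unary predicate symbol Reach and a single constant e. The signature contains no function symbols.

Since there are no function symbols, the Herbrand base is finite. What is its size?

With no function symbols, the Herbrand universe is just the 1 constant.
Ground atoms per predicate: Edge: 1^2 = 1, Reach: 1.
Herbrand base size = 1 + 1 = 2.

2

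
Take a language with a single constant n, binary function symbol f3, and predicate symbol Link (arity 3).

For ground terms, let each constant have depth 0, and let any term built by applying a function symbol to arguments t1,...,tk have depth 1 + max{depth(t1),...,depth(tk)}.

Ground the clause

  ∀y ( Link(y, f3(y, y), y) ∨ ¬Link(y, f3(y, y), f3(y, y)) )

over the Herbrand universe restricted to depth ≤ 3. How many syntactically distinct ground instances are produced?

26

Ground terms of depth ≤ 3:
  Let N_k = |{terms of depth ≤ k}|. Then N_0 = 1 and N_k = 1 + N_{k-1}^2 for k ≥ 1 (one summand per function symbol, arity giving the exponent).
  N_0 = 1
  N_1 = 1 + 1^2 = 2
  N_2 = 1 + 2^2 = 5
  N_3 = 1 + 5^2 = 26
So there are 26 ground terms available for substitution.
The variable y ranges independently over the available ground terms, and distinct assignments produce distinct instances.
Number of ground instances = 26.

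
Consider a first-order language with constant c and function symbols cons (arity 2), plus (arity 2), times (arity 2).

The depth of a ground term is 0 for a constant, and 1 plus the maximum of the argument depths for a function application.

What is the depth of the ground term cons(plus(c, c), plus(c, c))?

2

depth(plus(c, c)) = 1 + max(0, 0) = 1
depth(cons(plus(c, c), plus(c, c))) = 1 + max(1, 1) = 2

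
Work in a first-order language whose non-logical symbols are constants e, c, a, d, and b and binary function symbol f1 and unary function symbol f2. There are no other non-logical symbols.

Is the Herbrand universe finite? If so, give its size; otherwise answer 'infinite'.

The signature has at least one function symbol (f1, arity 2) and at least one constant (e).
Iterating f1 gives infinitely many distinct ground terms: e, f1(e, e), f1(f1(e, e), f1(e, e)), ...
So the Herbrand universe is infinite.

infinite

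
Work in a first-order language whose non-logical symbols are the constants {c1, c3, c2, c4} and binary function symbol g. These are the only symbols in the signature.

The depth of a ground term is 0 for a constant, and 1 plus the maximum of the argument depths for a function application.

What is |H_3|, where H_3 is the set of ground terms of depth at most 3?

If N_k denotes the number of depth-≤k ground terms, the 4 constants give N_0 = 4, and each function symbol of arity r contributes N_{k-1}^r new terms at level k: N_k = 4 + N_{k-1}^2.
N_0 = 4
N_1 = 4 + 4^2 = 20
N_2 = 4 + 20^2 = 404
N_3 = 4 + 404^2 = 163220

163220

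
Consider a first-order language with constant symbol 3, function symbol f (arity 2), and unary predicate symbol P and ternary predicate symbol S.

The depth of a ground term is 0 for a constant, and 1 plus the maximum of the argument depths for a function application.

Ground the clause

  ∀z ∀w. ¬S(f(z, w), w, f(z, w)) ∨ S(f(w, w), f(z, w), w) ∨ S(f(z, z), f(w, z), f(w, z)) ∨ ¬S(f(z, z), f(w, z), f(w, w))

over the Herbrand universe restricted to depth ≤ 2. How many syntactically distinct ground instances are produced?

Ground terms of depth ≤ 2:
  If N_k denotes the number of depth-≤k ground terms, the 1 constant gives N_0 = 1, and each function symbol of arity r contributes N_{k-1}^r new terms at level k: N_k = 1 + N_{k-1}^2.
  N_0 = 1
  N_1 = 1 + 1^2 = 2
  N_2 = 1 + 2^2 = 5
  Explicitly: 3, f(3, 3), f(3, f(3, 3)), f(f(3, 3), 3), f(f(3, 3), f(3, 3)).
So there are 5 ground terms available for substitution.
The body mentions every one of the 2 quantified variables; since ground terms form a free algebra, no two substitutions collapse to the same formula.
Number of ground instances = 5^2 = 25.

25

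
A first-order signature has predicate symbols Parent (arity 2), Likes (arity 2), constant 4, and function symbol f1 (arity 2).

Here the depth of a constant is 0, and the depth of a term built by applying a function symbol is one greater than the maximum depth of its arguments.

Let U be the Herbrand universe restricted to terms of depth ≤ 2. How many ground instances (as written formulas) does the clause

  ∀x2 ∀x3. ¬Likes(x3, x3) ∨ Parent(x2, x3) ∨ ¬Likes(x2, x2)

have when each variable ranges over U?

Ground terms of depth ≤ 2:
  Let N_k count ground terms of depth at most k. Each non-constant term of depth ≤ k is some function symbol applied to depth-≤(k−1) arguments, giving N_k = 1 + N_{k-1}^2.
  N_0 = 1
  N_1 = 1 + 1^2 = 2
  N_2 = 1 + 2^2 = 5
So there are 5 ground terms available for substitution.
Each of x2, x3 ranges independently over the available ground terms, and distinct assignments produce distinct instances.
Number of ground instances = 5^2 = 25.

25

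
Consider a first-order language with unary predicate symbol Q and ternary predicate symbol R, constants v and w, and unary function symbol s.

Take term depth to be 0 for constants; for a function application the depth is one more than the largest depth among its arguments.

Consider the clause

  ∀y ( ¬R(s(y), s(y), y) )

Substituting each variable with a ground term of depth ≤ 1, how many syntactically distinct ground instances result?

4

Ground terms of depth ≤ 1:
  Write N_k for the number of ground terms of depth ≤ k. A term of depth ≤ k is either a constant or a function symbol applied to arguments of depth ≤ k−1, so N_k = 2 + N_{k-1}.
  N_0 = 2
  N_1 = 2 + 2 = 4
So there are 4 ground terms available for substitution.
The variable y ranges independently over the available ground terms, and distinct assignments produce distinct instances.
Number of ground instances = 4.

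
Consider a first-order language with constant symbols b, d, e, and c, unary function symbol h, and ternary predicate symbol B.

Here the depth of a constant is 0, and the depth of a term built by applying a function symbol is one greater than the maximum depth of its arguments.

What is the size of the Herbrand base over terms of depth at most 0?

64

First count ground terms of depth ≤ 0.
Let N_k = |{terms of depth ≤ k}|. Then N_0 = 4 and N_k = 4 + N_{k-1} for k ≥ 1 (one summand per function symbol, arity giving the exponent).
N_0 = 4
So |H| = 4.
A ground atom is a predicate applied to a tuple of terms from H, so the count is the sum over predicates of |H|^arity:
  B: 4^3 = 64
Total ground atoms: 64.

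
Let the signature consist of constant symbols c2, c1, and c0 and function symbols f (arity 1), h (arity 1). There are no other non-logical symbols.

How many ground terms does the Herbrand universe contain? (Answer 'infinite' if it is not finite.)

The signature has at least one function symbol (f, arity 1) and at least one constant (c2).
Iterating f gives infinitely many distinct ground terms: c2, f(c2), f(f(c2)), ...
So the Herbrand universe is infinite.

infinite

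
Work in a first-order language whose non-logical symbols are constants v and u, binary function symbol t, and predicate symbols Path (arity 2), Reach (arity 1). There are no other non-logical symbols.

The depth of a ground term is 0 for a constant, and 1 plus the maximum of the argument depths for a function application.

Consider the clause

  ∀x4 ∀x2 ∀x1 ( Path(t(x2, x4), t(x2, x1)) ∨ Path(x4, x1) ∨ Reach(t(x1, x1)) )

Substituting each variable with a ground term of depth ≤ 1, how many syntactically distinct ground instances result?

216

Ground terms of depth ≤ 1:
  Count level by level. With function symbols t/2, the terms of depth ≤ k are the 2 constants together with each function applied to depth-≤(k−1) tuples, so N_k = 2 + N_{k-1}^2.
  N_0 = 2
  N_1 = 2 + 2^2 = 6
  Explicitly: v, u, t(v, v), t(v, u), t(u, v), t(u, u).
So there are 6 ground terms available for substitution.
Each of x4, x2, x1 ranges independently over the available ground terms, and distinct assignments produce distinct instances.
Number of ground instances = 6^3 = 216.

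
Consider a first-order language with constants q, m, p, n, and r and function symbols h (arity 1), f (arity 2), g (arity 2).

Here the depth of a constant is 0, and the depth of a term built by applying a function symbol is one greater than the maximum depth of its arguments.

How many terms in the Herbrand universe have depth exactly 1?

Count level by level. With function symbols h/1, f/2, g/2, the terms of depth ≤ k are the 5 constants together with each function applied to depth-≤(k−1) tuples, so N_k = 5 + N_{k-1} + N_{k-1}^2 + N_{k-1}^2.
N_0 = 5
N_1 = 5 + 5 + 5^2 + 5^2 = 60
Terms of depth exactly 1: N_1 − N_0 = 60 − 5 = 55.

55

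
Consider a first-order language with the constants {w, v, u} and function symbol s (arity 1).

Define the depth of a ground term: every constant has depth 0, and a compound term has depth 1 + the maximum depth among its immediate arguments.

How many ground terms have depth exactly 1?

Let N_k count ground terms of depth at most k. Each non-constant term of depth ≤ k is some function symbol applied to depth-≤(k−1) arguments, giving N_k = 3 + N_{k-1}.
N_0 = 3
N_1 = 3 + 3 = 6
Terms of depth exactly 1: N_1 − N_0 = 6 − 3 = 3.

3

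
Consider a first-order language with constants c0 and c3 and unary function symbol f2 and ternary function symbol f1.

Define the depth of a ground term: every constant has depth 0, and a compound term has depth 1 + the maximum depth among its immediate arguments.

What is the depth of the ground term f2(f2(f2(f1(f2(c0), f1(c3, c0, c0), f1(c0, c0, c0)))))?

depth(f2(c0)) = 1 + depth(c0) = 1 + 0 = 1
depth(f1(c3, c0, c0)) = 1 + max(0, 0, 0) = 1
depth(f1(c0, c0, c0)) = 1 + max(0, 0, 0) = 1
depth(f1(f2(c0), f1(c3, c0, c0), f1(c0, c0, c0))) = 1 + max(1, 1, 1) = 2
depth(f2(f1(f2(c0), f1(c3, c0, c0), f1(c0, c0, c0)))) = 1 + depth(f1(f2(c0), f1(c3, c0, c0), f1(c0, c0, c0))) = 1 + 2 = 3
depth(f2(f2(f1(f2(c0), f1(c3, c0, c0), f1(c0, c0, c0))))) = 1 + depth(f2(f1(f2(c0), f1(c3, c0, c0), f1(c0, c0, c0)))) = 1 + 3 = 4
depth(f2(f2(f2(f1(f2(c0), f1(c3, c0, c0), f1(c0, c0, c0)))))) = 1 + depth(f2(f2(f1(f2(c0), f1(c3, c0, c0), f1(c0, c0, c0))))) = 1 + 4 = 5

5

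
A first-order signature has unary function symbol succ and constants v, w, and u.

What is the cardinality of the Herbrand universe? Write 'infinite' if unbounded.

infinite

The signature has at least one function symbol (succ, arity 1) and at least one constant (v).
Iterating succ gives infinitely many distinct ground terms: v, succ(v), succ(succ(v)), ...
So the Herbrand universe is infinite.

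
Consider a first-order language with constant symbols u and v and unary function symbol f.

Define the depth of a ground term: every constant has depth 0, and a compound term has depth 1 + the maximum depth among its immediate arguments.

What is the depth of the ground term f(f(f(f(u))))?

depth(f(u)) = 1 + depth(u) = 1 + 0 = 1
depth(f(f(u))) = 1 + depth(f(u)) = 1 + 1 = 2
depth(f(f(f(u)))) = 1 + depth(f(f(u))) = 1 + 2 = 3
depth(f(f(f(f(u))))) = 1 + depth(f(f(f(u)))) = 1 + 3 = 4

4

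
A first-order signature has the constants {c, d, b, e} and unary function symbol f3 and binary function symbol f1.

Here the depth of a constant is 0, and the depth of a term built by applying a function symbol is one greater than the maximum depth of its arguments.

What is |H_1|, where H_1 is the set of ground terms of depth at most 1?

Let N_k count ground terms of depth at most k. Each non-constant term of depth ≤ k is some function symbol applied to depth-≤(k−1) arguments, giving N_k = 4 + N_{k-1} + N_{k-1}^2.
N_0 = 4
N_1 = 4 + 4 + 4^2 = 24

24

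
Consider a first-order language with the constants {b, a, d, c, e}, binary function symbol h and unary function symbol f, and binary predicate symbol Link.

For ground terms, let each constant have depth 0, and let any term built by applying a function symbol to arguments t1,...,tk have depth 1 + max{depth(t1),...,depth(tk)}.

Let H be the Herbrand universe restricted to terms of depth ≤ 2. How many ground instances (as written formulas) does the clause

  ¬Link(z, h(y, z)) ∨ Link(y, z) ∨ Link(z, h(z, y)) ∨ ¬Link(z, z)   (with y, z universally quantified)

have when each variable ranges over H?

1600225

Ground terms of depth ≤ 2:
  Write N_k for the number of ground terms of depth ≤ k. A term of depth ≤ k is either a constant or a function symbol applied to arguments of depth ≤ k−1, so N_k = 5 + N_{k-1}^2 + N_{k-1}.
  N_0 = 5
  N_1 = 5 + 5^2 + 5 = 35
  N_2 = 5 + 35^2 + 35 = 1265
So there are 1265 ground terms available for substitution.
The clause has 2 distinct variables (y, z), each appearing in the body. In the free term algebra distinct substitutions yield syntactically distinct ground instances.
Number of ground instances = 1265^2 = 1600225.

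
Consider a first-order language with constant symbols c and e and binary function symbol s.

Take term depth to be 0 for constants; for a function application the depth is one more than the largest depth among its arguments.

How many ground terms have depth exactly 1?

Let N_k = |{terms of depth ≤ k}|. Then N_0 = 2 and N_k = 2 + N_{k-1}^2 for k ≥ 1 (one summand per function symbol, arity giving the exponent).
N_0 = 2
N_1 = 2 + 2^2 = 6
Terms of depth exactly 1: N_1 − N_0 = 6 − 2 = 4.

4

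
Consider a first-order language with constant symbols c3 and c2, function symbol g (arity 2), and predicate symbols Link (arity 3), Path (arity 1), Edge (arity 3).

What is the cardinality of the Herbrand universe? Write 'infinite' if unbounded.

infinite

The signature has at least one function symbol (g, arity 2) and at least one constant (c3).
Iterating g gives infinitely many distinct ground terms: c3, g(c3, c3), g(g(c3, c3), g(c3, c3)), ...
So the Herbrand universe is infinite.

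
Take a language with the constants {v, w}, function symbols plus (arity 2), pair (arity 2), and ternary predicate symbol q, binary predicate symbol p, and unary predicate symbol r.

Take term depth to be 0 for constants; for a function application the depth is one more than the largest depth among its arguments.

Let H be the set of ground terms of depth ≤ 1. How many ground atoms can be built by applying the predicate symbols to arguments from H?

First count ground terms of depth ≤ 1.
Write N_k for the number of ground terms of depth ≤ k. A term of depth ≤ k is either a constant or a function symbol applied to arguments of depth ≤ k−1, so N_k = 2 + N_{k-1}^2 + N_{k-1}^2.
N_0 = 2
N_1 = 2 + 2^2 + 2^2 = 10
So |H| = 10.
A ground atom is a predicate applied to a tuple of terms from H, so the count is the sum over predicates of |H|^arity:
  q: 10^3 = 1000;  p: 10^2 = 100;  r: 10
Total ground atoms: 1000 + 100 + 10 = 1110.

1110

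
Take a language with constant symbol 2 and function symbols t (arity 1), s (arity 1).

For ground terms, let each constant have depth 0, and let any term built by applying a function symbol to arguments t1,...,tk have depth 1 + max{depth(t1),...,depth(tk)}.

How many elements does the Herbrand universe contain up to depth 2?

If N_k denotes the number of depth-≤k ground terms, the 1 constant gives N_0 = 1, and each function symbol of arity r contributes N_{k-1}^r new terms at level k: N_k = 1 + N_{k-1} + N_{k-1}.
N_0 = 1
N_1 = 1 + 1 + 1 = 3
N_2 = 1 + 3 + 3 = 7
Explicitly: 2, t(2), t(t(2)), t(s(2)), s(2), s(t(2)), s(s(2)).

7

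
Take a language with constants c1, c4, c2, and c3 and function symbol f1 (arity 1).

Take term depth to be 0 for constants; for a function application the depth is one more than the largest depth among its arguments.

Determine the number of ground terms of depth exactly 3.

4

If N_k denotes the number of depth-≤k ground terms, the 4 constants give N_0 = 4, and each function symbol of arity r contributes N_{k-1}^r new terms at level k: N_k = 4 + N_{k-1}.
N_0 = 4
N_1 = 4 + 4 = 8
N_2 = 4 + 8 = 12
N_3 = 4 + 12 = 16
Terms of depth exactly 3: N_3 − N_2 = 16 − 12 = 4.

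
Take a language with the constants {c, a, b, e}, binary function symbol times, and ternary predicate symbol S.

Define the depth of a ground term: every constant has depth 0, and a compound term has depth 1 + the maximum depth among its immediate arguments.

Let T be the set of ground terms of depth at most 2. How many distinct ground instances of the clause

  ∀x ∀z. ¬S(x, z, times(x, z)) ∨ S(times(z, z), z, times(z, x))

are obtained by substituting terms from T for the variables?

163216

Ground terms of depth ≤ 2:
  Write N_k for the number of ground terms of depth ≤ k. A term of depth ≤ k is either a constant or a function symbol applied to arguments of depth ≤ k−1, so N_k = 4 + N_{k-1}^2.
  N_0 = 4
  N_1 = 4 + 4^2 = 20
  N_2 = 4 + 20^2 = 404
So there are 404 ground terms available for substitution.
There are 2 variables to instantiate (x, z), each occurring in at least one literal, so different choices give different ground instances.
Number of ground instances = 404^2 = 163216.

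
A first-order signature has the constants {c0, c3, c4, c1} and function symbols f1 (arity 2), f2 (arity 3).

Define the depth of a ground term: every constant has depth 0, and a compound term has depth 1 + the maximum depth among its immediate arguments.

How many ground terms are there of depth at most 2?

If N_k denotes the number of depth-≤k ground terms, the 4 constants give N_0 = 4, and each function symbol of arity r contributes N_{k-1}^r new terms at level k: N_k = 4 + N_{k-1}^2 + N_{k-1}^3.
N_0 = 4
N_1 = 4 + 4^2 + 4^3 = 84
N_2 = 4 + 84^2 + 84^3 = 599764

599764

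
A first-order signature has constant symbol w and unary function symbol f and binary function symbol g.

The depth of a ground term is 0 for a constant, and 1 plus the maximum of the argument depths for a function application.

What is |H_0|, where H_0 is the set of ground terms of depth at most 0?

If N_k denotes the number of depth-≤k ground terms, the 1 constant gives N_0 = 1, and each function symbol of arity r contributes N_{k-1}^r new terms at level k: N_k = 1 + N_{k-1} + N_{k-1}^2.
N_0 = 1

1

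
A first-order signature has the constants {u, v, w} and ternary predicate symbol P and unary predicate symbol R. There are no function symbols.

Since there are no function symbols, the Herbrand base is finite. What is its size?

With no function symbols, the Herbrand universe is just the 3 constants.
Ground atoms per predicate: P: 3^3 = 27, R: 3.
Herbrand base size = 27 + 3 = 30.

30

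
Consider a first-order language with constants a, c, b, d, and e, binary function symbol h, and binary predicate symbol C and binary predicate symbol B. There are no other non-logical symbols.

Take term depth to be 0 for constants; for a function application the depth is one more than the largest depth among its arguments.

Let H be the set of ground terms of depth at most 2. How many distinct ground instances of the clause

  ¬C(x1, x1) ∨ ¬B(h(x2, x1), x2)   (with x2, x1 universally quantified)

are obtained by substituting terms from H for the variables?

819025

Ground terms of depth ≤ 2:
  Let N_k = |{terms of depth ≤ k}|. Then N_0 = 5 and N_k = 5 + N_{k-1}^2 for k ≥ 1 (one summand per function symbol, arity giving the exponent).
  N_0 = 5
  N_1 = 5 + 5^2 = 30
  N_2 = 5 + 30^2 = 905
So there are 905 ground terms available for substitution.
The clause has 2 distinct variables (x2, x1), each appearing in the body. In the free term algebra distinct substitutions yield syntactically distinct ground instances.
Number of ground instances = 905^2 = 819025.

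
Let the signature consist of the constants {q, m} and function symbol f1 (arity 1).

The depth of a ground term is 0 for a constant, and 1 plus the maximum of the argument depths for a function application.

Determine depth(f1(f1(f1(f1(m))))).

4

depth(f1(m)) = 1 + depth(m) = 1 + 0 = 1
depth(f1(f1(m))) = 1 + depth(f1(m)) = 1 + 1 = 2
depth(f1(f1(f1(m)))) = 1 + depth(f1(f1(m))) = 1 + 2 = 3
depth(f1(f1(f1(f1(m))))) = 1 + depth(f1(f1(f1(m)))) = 1 + 3 = 4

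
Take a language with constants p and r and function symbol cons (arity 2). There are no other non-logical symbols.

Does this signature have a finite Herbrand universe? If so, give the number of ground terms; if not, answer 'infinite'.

infinite

The signature has at least one function symbol (cons, arity 2) and at least one constant (p).
Iterating cons gives infinitely many distinct ground terms: p, cons(p, p), cons(cons(p, p), cons(p, p)), ...
So the Herbrand universe is infinite.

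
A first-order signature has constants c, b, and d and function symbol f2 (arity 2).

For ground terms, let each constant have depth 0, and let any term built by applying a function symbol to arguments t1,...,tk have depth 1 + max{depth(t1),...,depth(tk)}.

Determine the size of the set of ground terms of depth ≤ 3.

21612

Let N_k count ground terms of depth at most k. Each non-constant term of depth ≤ k is some function symbol applied to depth-≤(k−1) arguments, giving N_k = 3 + N_{k-1}^2.
N_0 = 3
N_1 = 3 + 3^2 = 12
N_2 = 3 + 12^2 = 147
N_3 = 3 + 147^2 = 21612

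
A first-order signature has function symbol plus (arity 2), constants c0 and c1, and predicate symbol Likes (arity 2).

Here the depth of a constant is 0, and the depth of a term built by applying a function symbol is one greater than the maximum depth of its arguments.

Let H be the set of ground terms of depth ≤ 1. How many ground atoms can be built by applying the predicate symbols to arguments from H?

36

First count ground terms of depth ≤ 1.
If N_k denotes the number of depth-≤k ground terms, the 2 constants give N_0 = 2, and each function symbol of arity r contributes N_{k-1}^r new terms at level k: N_k = 2 + N_{k-1}^2.
N_0 = 2
N_1 = 2 + 2^2 = 6
Explicitly: c0, c1, plus(c0, c0), plus(c0, c1), plus(c1, c0), plus(c1, c1).
So |H| = 6.
For each predicate symbol, the number of ground atoms is |H| raised to its arity; summing:
  Likes: 6^2 = 36
Total ground atoms: 36.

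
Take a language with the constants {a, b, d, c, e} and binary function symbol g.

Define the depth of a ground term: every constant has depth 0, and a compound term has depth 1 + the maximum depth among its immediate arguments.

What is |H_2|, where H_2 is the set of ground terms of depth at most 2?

905

Let N_k = |{terms of depth ≤ k}|. Then N_0 = 5 and N_k = 5 + N_{k-1}^2 for k ≥ 1 (one summand per function symbol, arity giving the exponent).
N_0 = 5
N_1 = 5 + 5^2 = 30
N_2 = 5 + 30^2 = 905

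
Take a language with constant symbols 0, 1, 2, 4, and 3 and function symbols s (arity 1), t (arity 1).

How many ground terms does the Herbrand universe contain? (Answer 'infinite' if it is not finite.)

infinite

The signature has at least one function symbol (s, arity 1) and at least one constant (0).
Iterating s gives infinitely many distinct ground terms: 0, s(0), s(s(0)), ...
So the Herbrand universe is infinite.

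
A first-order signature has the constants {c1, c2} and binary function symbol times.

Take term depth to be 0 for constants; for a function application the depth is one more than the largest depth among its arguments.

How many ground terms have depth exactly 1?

Let N_k count ground terms of depth at most k. Each non-constant term of depth ≤ k is some function symbol applied to depth-≤(k−1) arguments, giving N_k = 2 + N_{k-1}^2.
N_0 = 2
N_1 = 2 + 2^2 = 6
Terms of depth exactly 1: N_1 − N_0 = 6 − 2 = 4.

4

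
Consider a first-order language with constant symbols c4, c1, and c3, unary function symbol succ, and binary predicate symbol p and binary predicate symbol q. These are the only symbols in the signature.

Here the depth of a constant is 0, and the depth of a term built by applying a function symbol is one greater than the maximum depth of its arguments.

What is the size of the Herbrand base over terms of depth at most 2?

162

First count ground terms of depth ≤ 2.
Let N_k = |{terms of depth ≤ k}|. Then N_0 = 3 and N_k = 3 + N_{k-1} for k ≥ 1 (one summand per function symbol, arity giving the exponent).
N_0 = 3
N_1 = 3 + 3 = 6
N_2 = 3 + 6 = 9
Explicitly: c4, c1, c3, succ(c4), succ(c1), succ(c3), succ(succ(c4)), succ(succ(c1)), succ(succ(c3)).
So |H| = 9.
A ground atom is a predicate applied to a tuple of terms from H, so the count is the sum over predicates of |H|^arity:
  p: 9^2 = 81;  q: 9^2 = 81
Total ground atoms: 81 + 81 = 162.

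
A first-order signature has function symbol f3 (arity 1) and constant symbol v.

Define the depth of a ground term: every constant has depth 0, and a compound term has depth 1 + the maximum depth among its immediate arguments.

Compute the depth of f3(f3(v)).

depth(f3(v)) = 1 + depth(v) = 1 + 0 = 1
depth(f3(f3(v))) = 1 + depth(f3(v)) = 1 + 1 = 2

2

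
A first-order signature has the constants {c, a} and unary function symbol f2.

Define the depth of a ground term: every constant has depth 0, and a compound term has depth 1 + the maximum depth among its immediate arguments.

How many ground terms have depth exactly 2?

2

Let N_k = |{terms of depth ≤ k}|. Then N_0 = 2 and N_k = 2 + N_{k-1} for k ≥ 1 (one summand per function symbol, arity giving the exponent).
N_0 = 2
N_1 = 2 + 2 = 4
N_2 = 2 + 4 = 6
Terms of depth exactly 2: N_2 − N_1 = 6 − 4 = 2.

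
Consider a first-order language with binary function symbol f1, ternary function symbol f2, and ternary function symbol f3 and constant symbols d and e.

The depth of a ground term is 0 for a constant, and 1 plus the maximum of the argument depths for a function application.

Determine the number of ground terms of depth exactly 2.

21760

Let N_k count ground terms of depth at most k. Each non-constant term of depth ≤ k is some function symbol applied to depth-≤(k−1) arguments, giving N_k = 2 + N_{k-1}^2 + N_{k-1}^3 + N_{k-1}^3.
N_0 = 2
N_1 = 2 + 2^2 + 2^3 + 2^3 = 22
N_2 = 2 + 22^2 + 22^3 + 22^3 = 21782
Terms of depth exactly 2: N_2 − N_1 = 21782 − 22 = 21760.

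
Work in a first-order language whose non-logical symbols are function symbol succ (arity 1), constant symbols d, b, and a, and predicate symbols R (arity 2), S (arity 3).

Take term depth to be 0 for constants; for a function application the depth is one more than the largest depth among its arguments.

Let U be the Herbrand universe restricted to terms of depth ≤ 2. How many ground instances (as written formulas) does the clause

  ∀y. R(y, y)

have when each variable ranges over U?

Ground terms of depth ≤ 2:
  Let N_k count ground terms of depth at most k. Each non-constant term of depth ≤ k is some function symbol applied to depth-≤(k−1) arguments, giving N_k = 3 + N_{k-1}.
  N_0 = 3
  N_1 = 3 + 3 = 6
  N_2 = 3 + 6 = 9
  Explicitly: d, b, a, succ(d), succ(b), succ(a), succ(succ(d)), succ(succ(b)), succ(succ(a)).
So there are 9 ground terms available for substitution.
The variable y ranges independently over the available ground terms, and distinct assignments produce distinct instances.
Number of ground instances = 9.

9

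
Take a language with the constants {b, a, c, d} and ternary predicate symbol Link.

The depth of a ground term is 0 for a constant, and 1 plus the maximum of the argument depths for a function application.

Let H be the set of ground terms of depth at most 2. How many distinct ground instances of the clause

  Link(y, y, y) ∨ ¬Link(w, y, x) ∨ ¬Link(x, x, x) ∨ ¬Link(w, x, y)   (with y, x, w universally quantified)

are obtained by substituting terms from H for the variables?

Ground terms of depth ≤ 2:
  With no function symbols every ground term is a constant, so there are exactly 4 ground terms at every depth bound.
  N_0 = 4
  N_1 = 4
  N_2 = 4
So there are 4 ground terms available for substitution.
There are 3 variables to instantiate (y, x, w), each occurring in at least one literal, so different choices give different ground instances.
Number of ground instances = 4^3 = 64.

64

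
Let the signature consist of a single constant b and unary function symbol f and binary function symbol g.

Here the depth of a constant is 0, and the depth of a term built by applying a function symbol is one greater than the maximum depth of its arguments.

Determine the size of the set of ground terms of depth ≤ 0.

1

Let N_k = |{terms of depth ≤ k}|. Then N_0 = 1 and N_k = 1 + N_{k-1} + N_{k-1}^2 for k ≥ 1 (one summand per function symbol, arity giving the exponent).
N_0 = 1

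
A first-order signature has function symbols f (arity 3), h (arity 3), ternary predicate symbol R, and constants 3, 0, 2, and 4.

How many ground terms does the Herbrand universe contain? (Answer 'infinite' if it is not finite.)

The signature has at least one function symbol (f, arity 3) and at least one constant (3).
Iterating f gives infinitely many distinct ground terms: 3, f(3, 3, 3), f(f(3, 3, 3), f(3, 3, 3), f(3, 3, 3)), ...
So the Herbrand universe is infinite.

infinite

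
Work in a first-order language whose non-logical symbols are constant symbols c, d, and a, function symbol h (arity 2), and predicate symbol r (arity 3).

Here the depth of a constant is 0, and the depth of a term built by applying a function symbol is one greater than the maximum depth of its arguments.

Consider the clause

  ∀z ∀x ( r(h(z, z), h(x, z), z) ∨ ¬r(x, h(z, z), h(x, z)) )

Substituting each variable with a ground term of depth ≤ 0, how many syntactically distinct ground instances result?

Ground terms of depth ≤ 0:
  Let N_k = |{terms of depth ≤ k}|. Then N_0 = 3 and N_k = 3 + N_{k-1}^2 for k ≥ 1 (one summand per function symbol, arity giving the exponent).
  N_0 = 3
So there are 3 ground terms available for substitution.
The clause has 2 distinct variables (z, x), each appearing in the body. In the free term algebra distinct substitutions yield syntactically distinct ground instances.
Number of ground instances = 3^2 = 9.

9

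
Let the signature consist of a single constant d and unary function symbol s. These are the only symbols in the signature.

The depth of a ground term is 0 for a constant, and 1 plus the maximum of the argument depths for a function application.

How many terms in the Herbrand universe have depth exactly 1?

1

If N_k denotes the number of depth-≤k ground terms, the 1 constant gives N_0 = 1, and each function symbol of arity r contributes N_{k-1}^r new terms at level k: N_k = 1 + N_{k-1}.
N_0 = 1
N_1 = 1 + 1 = 2
Terms of depth exactly 1: N_1 − N_0 = 2 − 1 = 1.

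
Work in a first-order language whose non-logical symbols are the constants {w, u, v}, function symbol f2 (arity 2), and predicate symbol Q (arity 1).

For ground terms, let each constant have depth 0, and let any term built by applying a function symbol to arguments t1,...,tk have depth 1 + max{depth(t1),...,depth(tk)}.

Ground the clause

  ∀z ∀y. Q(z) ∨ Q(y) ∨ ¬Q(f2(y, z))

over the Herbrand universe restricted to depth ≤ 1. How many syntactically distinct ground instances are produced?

144

Ground terms of depth ≤ 1:
  Count level by level. With function symbols f2/2, the terms of depth ≤ k are the 3 constants together with each function applied to depth-≤(k−1) tuples, so N_k = 3 + N_{k-1}^2.
  N_0 = 3
  N_1 = 3 + 3^2 = 12
  Explicitly: w, u, v, f2(w, w), f2(w, u), f2(w, v), f2(u, w), f2(u, u), f2(u, v), f2(v, w), f2(v, u), f2(v, v).
So there are 12 ground terms available for substitution.
The clause has 2 distinct variables (z, y), each appearing in the body. In the free term algebra distinct substitutions yield syntactically distinct ground instances.
Number of ground instances = 12^2 = 144.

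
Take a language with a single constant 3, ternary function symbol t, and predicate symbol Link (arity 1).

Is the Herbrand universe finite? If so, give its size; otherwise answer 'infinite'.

infinite

The signature has at least one function symbol (t, arity 3) and at least one constant (3).
Iterating t gives infinitely many distinct ground terms: 3, t(3, 3, 3), t(t(3, 3, 3), t(3, 3, 3), t(3, 3, 3)), ...
So the Herbrand universe is infinite.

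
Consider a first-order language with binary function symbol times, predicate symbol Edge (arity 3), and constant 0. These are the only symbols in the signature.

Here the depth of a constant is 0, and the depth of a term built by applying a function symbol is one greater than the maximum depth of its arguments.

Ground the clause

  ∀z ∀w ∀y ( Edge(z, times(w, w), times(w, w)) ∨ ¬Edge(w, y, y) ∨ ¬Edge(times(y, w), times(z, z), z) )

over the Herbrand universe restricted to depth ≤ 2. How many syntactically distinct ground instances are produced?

Ground terms of depth ≤ 2:
  Let N_k = |{terms of depth ≤ k}|. Then N_0 = 1 and N_k = 1 + N_{k-1}^2 for k ≥ 1 (one summand per function symbol, arity giving the exponent).
  N_0 = 1
  N_1 = 1 + 1^2 = 2
  N_2 = 1 + 2^2 = 5
  Explicitly: 0, times(0, 0), times(0, times(0, 0)), times(times(0, 0), 0), times(times(0, 0), times(0, 0)).
So there are 5 ground terms available for substitution.
Each of z, w, y ranges independently over the available ground terms, and distinct assignments produce distinct instances.
Number of ground instances = 5^3 = 125.

125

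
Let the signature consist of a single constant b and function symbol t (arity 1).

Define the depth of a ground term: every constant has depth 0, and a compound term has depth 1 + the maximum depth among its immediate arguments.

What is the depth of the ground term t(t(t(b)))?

depth(t(b)) = 1 + depth(b) = 1 + 0 = 1
depth(t(t(b))) = 1 + depth(t(b)) = 1 + 1 = 2
depth(t(t(t(b)))) = 1 + depth(t(t(b))) = 1 + 2 = 3

3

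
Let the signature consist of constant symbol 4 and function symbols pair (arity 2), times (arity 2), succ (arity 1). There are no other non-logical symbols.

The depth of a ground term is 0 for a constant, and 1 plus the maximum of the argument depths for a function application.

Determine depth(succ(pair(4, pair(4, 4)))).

3

depth(pair(4, 4)) = 1 + max(0, 0) = 1
depth(pair(4, pair(4, 4))) = 1 + max(0, 1) = 2
depth(succ(pair(4, pair(4, 4)))) = 1 + depth(pair(4, pair(4, 4))) = 1 + 2 = 3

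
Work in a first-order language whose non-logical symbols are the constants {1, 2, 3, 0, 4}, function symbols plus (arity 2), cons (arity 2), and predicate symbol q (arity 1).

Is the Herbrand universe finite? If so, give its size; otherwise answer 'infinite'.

The signature has at least one function symbol (plus, arity 2) and at least one constant (1).
Iterating plus gives infinitely many distinct ground terms: 1, plus(1, 1), plus(plus(1, 1), plus(1, 1)), ...
So the Herbrand universe is infinite.

infinite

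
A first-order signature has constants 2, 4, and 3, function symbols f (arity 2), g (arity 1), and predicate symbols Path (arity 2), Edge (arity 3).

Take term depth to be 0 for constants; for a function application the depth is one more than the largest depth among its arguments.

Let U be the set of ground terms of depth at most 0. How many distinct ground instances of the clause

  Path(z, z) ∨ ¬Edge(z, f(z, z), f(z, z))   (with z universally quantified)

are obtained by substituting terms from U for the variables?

Ground terms of depth ≤ 0:
  Let N_k count ground terms of depth at most k. Each non-constant term of depth ≤ k is some function symbol applied to depth-≤(k−1) arguments, giving N_k = 3 + N_{k-1}^2 + N_{k-1}.
  N_0 = 3
So there are 3 ground terms available for substitution.
There is 1 variable to instantiate (z),  occurring in at least one literal, so different choices give different ground instances.
Number of ground instances = 3.

3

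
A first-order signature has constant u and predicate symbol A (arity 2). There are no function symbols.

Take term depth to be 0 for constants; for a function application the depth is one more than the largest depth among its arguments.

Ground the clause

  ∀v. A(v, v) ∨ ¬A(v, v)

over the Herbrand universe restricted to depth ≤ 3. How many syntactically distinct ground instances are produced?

1

Ground terms of depth ≤ 3:
  With no function symbols every ground term is a constant, so there is exactly 1 ground term at every depth bound.
  N_0 = 1
  N_1 = 1
  N_2 = 1
  N_3 = 1
  Explicitly: u.
So there is exactly 1 ground term available for substitution.
The variable v ranges independently over the available ground terms, and distinct assignments produce distinct instances.
Number of ground instances = 1.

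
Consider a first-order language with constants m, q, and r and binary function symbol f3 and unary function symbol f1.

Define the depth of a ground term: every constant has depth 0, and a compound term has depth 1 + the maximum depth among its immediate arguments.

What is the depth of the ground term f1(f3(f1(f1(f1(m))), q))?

depth(f1(m)) = 1 + depth(m) = 1 + 0 = 1
depth(f1(f1(m))) = 1 + depth(f1(m)) = 1 + 1 = 2
depth(f1(f1(f1(m)))) = 1 + depth(f1(f1(m))) = 1 + 2 = 3
depth(f3(f1(f1(f1(m))), q)) = 1 + max(3, 0) = 4
depth(f1(f3(f1(f1(f1(m))), q))) = 1 + depth(f3(f1(f1(f1(m))), q)) = 1 + 4 = 5

5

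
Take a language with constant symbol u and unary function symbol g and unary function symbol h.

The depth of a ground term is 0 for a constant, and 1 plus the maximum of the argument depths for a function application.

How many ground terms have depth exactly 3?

8

Let N_k = |{terms of depth ≤ k}|. Then N_0 = 1 and N_k = 1 + N_{k-1} + N_{k-1} for k ≥ 1 (one summand per function symbol, arity giving the exponent).
N_0 = 1
N_1 = 1 + 1 + 1 = 3
N_2 = 1 + 3 + 3 = 7
N_3 = 1 + 7 + 7 = 15
Terms of depth exactly 3: N_3 − N_2 = 15 − 7 = 8.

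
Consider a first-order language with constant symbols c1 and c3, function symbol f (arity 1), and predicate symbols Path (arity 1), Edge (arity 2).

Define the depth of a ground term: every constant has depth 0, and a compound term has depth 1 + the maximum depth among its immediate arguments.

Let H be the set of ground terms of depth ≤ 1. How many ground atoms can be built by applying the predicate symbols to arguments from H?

First count ground terms of depth ≤ 1.
Count level by level. With function symbols f/1, the terms of depth ≤ k are the 2 constants together with each function applied to depth-≤(k−1) tuples, so N_k = 2 + N_{k-1}.
N_0 = 2
N_1 = 2 + 2 = 4
Explicitly: c1, c3, f(c1), f(c3).
So |H| = 4.
A ground atom is a predicate applied to a tuple of terms from H, so the count is the sum over predicates of |H|^arity:
  Path: 4;  Edge: 4^2 = 16
Total ground atoms: 4 + 16 = 20.

20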